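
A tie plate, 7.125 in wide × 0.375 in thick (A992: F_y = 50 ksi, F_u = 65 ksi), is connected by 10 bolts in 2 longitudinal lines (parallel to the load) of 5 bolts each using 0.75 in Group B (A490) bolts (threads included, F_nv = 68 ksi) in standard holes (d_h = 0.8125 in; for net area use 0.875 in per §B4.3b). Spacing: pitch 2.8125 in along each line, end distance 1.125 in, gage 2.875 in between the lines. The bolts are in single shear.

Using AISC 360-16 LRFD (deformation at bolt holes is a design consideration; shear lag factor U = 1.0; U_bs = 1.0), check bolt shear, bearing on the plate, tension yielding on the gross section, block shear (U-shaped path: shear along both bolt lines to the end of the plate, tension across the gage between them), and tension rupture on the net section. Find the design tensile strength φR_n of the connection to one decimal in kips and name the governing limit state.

Bolt shear: A_b = π(0.75)²/4 = 0.44179 in². φR_n = 0.75 × 68 × 0.44179 × 10 × 1 = 225.3 kips.
Bearing (0.375 in plate, F_u = 65 ksi): end bolts L_c = 1.125 − 0.8125/2 = 0.71875, R_n = min(1.2×0.71875×0.375×65, 2.4×0.75×0.375×65) = 21.023 kips/bolt; interior L_c = 2.8125 − 0.8125 = 2, R_n = 43.875 kips/bolt. φR_n = 0.75 × (2×21.023 + 8×43.875) = 294.8 kips.
Tension yield (gross): A_g = 7.125×0.375 = 2.6719 in². φR_n = 0.90 × 50 × 2.6719 = 120.2 kips.
Block shear: shear path 2×[1.125+4×2.8125] = 2×12.375 in, A_gv = 9.2813, A_nv = 2×(12.375 − 4.5×0.875)×0.375 = 6.3281 in²; tension across gage: (2.875 − 1×0.875)×0.375 = 0.75 in². R_n = min(0.6×65×6.3281, 0.6×50×9.2813) + 1.0×65×0.75 = min(246.8, 278.44) + 48.75 = 295.55 kips. φR_n = 0.75 × 295.55 = 221.7 kips.
Tension rupture (net): A_n = (7.125 − 2×0.875)×0.375 = 2.0156 in² (U = 1.0, A_e = A_n). φR_n = 0.75 × 65 × 2.0156 = 98.3 kips.
Governing: min(225.3, 294.8, 120.2, 221.7, 98.3) = 98.3 kips → net-section rupture.

98.3 kips (net-section rupture governs)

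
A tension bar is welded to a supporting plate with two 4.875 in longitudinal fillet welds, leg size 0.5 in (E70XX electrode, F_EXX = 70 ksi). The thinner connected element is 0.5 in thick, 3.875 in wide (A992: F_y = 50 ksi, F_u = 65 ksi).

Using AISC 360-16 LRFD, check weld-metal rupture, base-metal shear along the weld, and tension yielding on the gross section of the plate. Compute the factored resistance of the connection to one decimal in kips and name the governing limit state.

Weld metal: throat = 0.707×0.5 = 0.3535 in, L = 2×4.875 = 9.75 in. φR_n = 0.75 × 0.6 × 70 × 0.3535 × 9.75 = 108.6 kips.
Base metal shear (0.5 in plate): yield φR_n = 1.0×0.6×50×0.5×9.75 = 146.3 kips; rupture φR_n = 0.75×0.6×65×0.5×9.75 = 142.6 kips; take 142.6 kips (rupture).
Tension yield (gross): A_g = 3.875×0.5 = 1.9375 in². φR_n = 0.90 × 50 × 1.9375 = 87.2 kips.
Governing: min(108.6, 142.6, 87.2) = 87.2 kips → gross-section yield.

87.2 kips (gross-section yield governs)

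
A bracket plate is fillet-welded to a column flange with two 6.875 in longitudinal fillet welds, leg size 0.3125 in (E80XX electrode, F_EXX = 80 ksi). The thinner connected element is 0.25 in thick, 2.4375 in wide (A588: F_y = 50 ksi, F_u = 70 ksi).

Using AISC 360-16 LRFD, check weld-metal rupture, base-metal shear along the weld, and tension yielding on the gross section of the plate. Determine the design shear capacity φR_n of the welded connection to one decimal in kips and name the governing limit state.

27.4 kips (gross-section yield governs)

Weld metal: throat = 0.707×0.3125 = 0.22094 in, L = 2×6.875 = 13.75 in. φR_n = 0.75 × 0.6 × 80 × 0.22094 × 13.75 = 109.4 kips.
Base metal shear (0.25 in plate): yield φR_n = 1.0×0.6×50×0.25×13.75 = 103.1 kips; rupture φR_n = 0.75×0.6×70×0.25×13.75 = 108.3 kips; take 103.1 kips (yield).
Tension yield (gross): A_g = 2.4375×0.25 = 0.60938 in². φR_n = 0.90 × 50 × 0.60938 = 27.4 kips.
Governing: min(109.4, 103.1, 27.4) = 27.4 kips → gross-section yield.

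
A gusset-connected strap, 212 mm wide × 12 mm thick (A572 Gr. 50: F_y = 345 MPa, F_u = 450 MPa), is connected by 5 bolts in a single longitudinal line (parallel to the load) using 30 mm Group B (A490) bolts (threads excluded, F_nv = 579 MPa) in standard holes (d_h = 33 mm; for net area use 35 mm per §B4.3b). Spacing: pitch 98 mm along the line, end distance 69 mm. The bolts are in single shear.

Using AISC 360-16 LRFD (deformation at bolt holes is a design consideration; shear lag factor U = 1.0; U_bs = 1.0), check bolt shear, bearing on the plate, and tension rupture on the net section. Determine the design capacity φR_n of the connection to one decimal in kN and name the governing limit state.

716.9 kN (net-section rupture governs)

Bolt shear: A_b = π(30)²/4 = 706.86 mm². φR_n = 0.75 × 579 × 706.86 × 5 × 1 = 1534.8 kN.
Bearing (12 mm plate, F_u = 450 MPa): end bolts L_c = 69 − 33/2 = 52.5, R_n = min(1.2×52.5×12×450, 2.4×30×12×450) = 340.2 kN/bolt; interior L_c = 98 − 33 = 65, R_n = 388.8 kN/bolt. φR_n = 0.75 × (1×340.2 + 4×388.8) = 1421.6 kN.
Tension rupture (net): A_n = (212 − 1×35)×12 = 2124 mm² (U = 1.0, A_e = A_n). φR_n = 0.75 × 450 × 2124 = 716.9 kN.
Governing: min(1534.8, 1421.6, 716.9) = 716.9 kN → net-section rupture.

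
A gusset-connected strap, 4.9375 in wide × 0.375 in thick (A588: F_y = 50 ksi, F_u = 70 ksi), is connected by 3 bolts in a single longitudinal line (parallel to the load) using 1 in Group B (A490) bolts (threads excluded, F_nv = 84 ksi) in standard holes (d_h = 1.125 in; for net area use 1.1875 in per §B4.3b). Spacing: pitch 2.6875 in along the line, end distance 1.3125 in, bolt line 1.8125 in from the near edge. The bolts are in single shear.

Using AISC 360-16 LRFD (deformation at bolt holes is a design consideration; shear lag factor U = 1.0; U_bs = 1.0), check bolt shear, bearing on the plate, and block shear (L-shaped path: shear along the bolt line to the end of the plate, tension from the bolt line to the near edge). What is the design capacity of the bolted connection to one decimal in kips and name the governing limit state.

Bolt shear: A_b = π(1)²/4 = 0.7854 in². φR_n = 0.75 × 84 × 0.7854 × 3 × 1 = 148.4 kips.
Bearing (0.375 in plate, F_u = 70 ksi): end bolts L_c = 1.3125 − 1.125/2 = 0.75, R_n = min(1.2×0.75×0.375×70, 2.4×1×0.375×70) = 23.625 kips/bolt; interior L_c = 2.6875 − 1.125 = 1.5625, R_n = 49.219 kips/bolt. φR_n = 0.75 × (1×23.625 + 2×49.219) = 91.5 kips.
Block shear: shear path 1×[1.3125+2×2.6875] = 1×6.6875 in, A_gv = 2.5078, A_nv = 1×(6.6875 − 2.5×1.1875)×0.375 = 1.3945 in²; tension to near edge: (1.8125 − 0.5×1.1875)×0.375 = 0.45703 in². R_n = min(0.6×70×1.3945, 0.6×50×2.5078) + 1.0×70×0.45703 = min(58.569, 75.234) + 31.992 = 90.561 kips. φR_n = 0.75 × 90.561 = 67.9 kips.
Governing: min(148.4, 91.5, 67.9) = 67.9 kips → block shear.

67.9 kips (block shear governs)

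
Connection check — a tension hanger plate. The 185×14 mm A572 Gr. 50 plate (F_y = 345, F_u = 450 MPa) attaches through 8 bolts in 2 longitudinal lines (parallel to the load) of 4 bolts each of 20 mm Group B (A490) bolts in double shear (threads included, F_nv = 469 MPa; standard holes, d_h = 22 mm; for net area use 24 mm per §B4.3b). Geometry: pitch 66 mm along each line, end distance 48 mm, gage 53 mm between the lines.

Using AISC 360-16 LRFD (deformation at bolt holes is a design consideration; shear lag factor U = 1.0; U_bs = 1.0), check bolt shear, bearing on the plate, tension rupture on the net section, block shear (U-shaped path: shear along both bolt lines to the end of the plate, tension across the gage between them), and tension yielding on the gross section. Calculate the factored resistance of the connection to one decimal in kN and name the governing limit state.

Bolt shear: A_b = π(20)²/4 = 314.16 mm². φR_n = 0.75 × 469 × 314.16 × 8 × 2 = 1768.1 kN.
Bearing (14 mm plate, F_u = 450 MPa): end bolts L_c = 48 − 22/2 = 37, R_n = min(1.2×37×14×450, 2.4×20×14×450) = 279.72 kN/bolt; interior L_c = 66 − 22 = 44, R_n = 302.4 kN/bolt. φR_n = 0.75 × (2×279.72 + 6×302.4) = 1780.4 kN.
Tension rupture (net): A_n = (185 − 2×24)×14 = 1918 mm² (U = 1.0, A_e = A_n). φR_n = 0.75 × 450 × 1918 = 647.3 kN.
Block shear: shear path 2×[48+3×66] = 2×246 mm, A_gv = 6888, A_nv = 2×(246 − 3.5×24)×14 = 4536 mm²; tension across gage: (53 − 1×24)×14 = 406 mm². R_n = min(0.6×450×4536, 0.6×345×6888) + 1.0×450×406 = min(1224.7, 1425.8) + 182.7 = 1407.4 kN. φR_n = 0.75 × 1407.4 = 1055.6 kN.
Tension yield (gross): A_g = 185×14 = 2590 mm². φR_n = 0.90 × 345 × 2590 = 804.2 kN.
Governing: min(1768.1, 1780.4, 647.3, 1055.6, 804.2) = 647.3 kN → net-section rupture.

647.3 kN (net-section rupture governs)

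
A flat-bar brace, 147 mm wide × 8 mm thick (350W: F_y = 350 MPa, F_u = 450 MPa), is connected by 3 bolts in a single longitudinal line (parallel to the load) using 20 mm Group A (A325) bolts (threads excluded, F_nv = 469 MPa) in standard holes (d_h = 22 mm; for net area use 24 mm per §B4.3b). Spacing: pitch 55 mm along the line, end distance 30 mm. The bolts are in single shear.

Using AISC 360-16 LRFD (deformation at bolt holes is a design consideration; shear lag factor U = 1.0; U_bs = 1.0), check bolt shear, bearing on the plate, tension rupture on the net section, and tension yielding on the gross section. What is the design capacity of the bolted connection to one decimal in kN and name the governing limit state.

Bolt shear: A_b = π(20)²/4 = 314.16 mm². φR_n = 0.75 × 469 × 314.16 × 3 × 1 = 331.5 kN.
Bearing (8 mm plate, F_u = 450 MPa): end bolts L_c = 30 − 22/2 = 19, R_n = min(1.2×19×8×450, 2.4×20×8×450) = 82.08 kN/bolt; interior L_c = 55 − 22 = 33, R_n = 142.56 kN/bolt. φR_n = 0.75 × (1×82.08 + 2×142.56) = 275.4 kN.
Tension rupture (net): A_n = (147 − 1×24)×8 = 984 mm² (U = 1.0, A_e = A_n). φR_n = 0.75 × 450 × 984 = 332.1 kN.
Tension yield (gross): A_g = 147×8 = 1176 mm². φR_n = 0.90 × 350 × 1176 = 370.4 kN.
Governing: min(331.5, 275.4, 332.1, 370.4) = 275.4 kN → bearing.

275.4 kN (bearing governs)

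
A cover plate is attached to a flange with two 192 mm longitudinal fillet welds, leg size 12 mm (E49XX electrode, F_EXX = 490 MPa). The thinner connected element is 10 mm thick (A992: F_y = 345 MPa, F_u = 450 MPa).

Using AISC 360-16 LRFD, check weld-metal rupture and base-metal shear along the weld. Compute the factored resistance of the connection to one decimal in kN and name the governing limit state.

718.4 kN (weld metal governs)

Weld metal: throat = 0.707×12 = 8.484 mm, L = 2×192 = 384 mm. φR_n = 0.75 × 0.6 × 490 × 8.484 × 384 = 718.4 kN.
Base metal shear (10 mm plate): yield φR_n = 1.0×0.6×345×10×384 = 794.9 kN; rupture φR_n = 0.75×0.6×450×10×384 = 777.6 kN; take 777.6 kN (rupture).
Governing: min(718.4, 777.6) = 718.4 kN → weld metal.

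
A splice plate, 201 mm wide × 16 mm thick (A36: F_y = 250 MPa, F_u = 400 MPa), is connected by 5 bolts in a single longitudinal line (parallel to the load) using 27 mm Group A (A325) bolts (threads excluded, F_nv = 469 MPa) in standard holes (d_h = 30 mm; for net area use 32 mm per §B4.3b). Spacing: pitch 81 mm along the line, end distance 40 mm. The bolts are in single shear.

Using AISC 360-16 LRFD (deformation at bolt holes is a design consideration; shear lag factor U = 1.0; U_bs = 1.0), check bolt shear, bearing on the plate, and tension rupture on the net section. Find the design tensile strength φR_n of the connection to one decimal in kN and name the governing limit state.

811.2 kN (net-section rupture governs)

Bolt shear: A_b = π(27)²/4 = 572.56 mm². φR_n = 0.75 × 469 × 572.56 × 5 × 1 = 1007.0 kN.
Bearing (16 mm plate, F_u = 400 MPa): end bolts L_c = 40 − 30/2 = 25, R_n = min(1.2×25×16×400, 2.4×27×16×400) = 192 kN/bolt; interior L_c = 81 − 30 = 51, R_n = 391.68 kN/bolt. φR_n = 0.75 × (1×192 + 4×391.68) = 1319.0 kN.
Tension rupture (net): A_n = (201 − 1×32)×16 = 2704 mm² (U = 1.0, A_e = A_n). φR_n = 0.75 × 400 × 2704 = 811.2 kN.
Governing: min(1007.0, 1319.0, 811.2) = 811.2 kN → net-section rupture.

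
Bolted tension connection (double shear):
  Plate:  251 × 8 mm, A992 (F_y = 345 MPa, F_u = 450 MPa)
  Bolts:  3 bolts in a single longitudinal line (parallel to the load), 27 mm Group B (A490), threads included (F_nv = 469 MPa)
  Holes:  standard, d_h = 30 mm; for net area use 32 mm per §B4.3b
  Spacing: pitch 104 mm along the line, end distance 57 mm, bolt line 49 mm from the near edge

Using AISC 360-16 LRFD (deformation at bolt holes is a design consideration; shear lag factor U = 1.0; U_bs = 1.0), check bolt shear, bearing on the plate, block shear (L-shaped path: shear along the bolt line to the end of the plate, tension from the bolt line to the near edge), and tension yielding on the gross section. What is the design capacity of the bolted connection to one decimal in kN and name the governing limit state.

Bolt shear: A_b = π(27)²/4 = 572.56 mm². φR_n = 0.75 × 469 × 572.56 × 3 × 2 = 1208.4 kN.
Bearing (8 mm plate, F_u = 450 MPa): end bolts L_c = 57 − 30/2 = 42, R_n = min(1.2×42×8×450, 2.4×27×8×450) = 181.44 kN/bolt; interior L_c = 104 − 30 = 74, R_n = 233.28 kN/bolt. φR_n = 0.75 × (1×181.44 + 2×233.28) = 486.0 kN.
Block shear: shear path 1×[57+2×104] = 1×265 mm, A_gv = 2120, A_nv = 1×(265 − 2.5×32)×8 = 1480 mm²; tension to near edge: (49 − 0.5×32)×8 = 264 mm². R_n = min(0.6×450×1480, 0.6×345×2120) + 1.0×450×264 = min(399.6, 438.84) + 118.8 = 518.4 kN. φR_n = 0.75 × 518.4 = 388.8 kN.
Tension yield (gross): A_g = 251×8 = 2008 mm². φR_n = 0.90 × 345 × 2008 = 623.5 kN.
Governing: min(1208.4, 486.0, 388.8, 623.5) = 388.8 kN → block shear.

388.8 kN (block shear governs)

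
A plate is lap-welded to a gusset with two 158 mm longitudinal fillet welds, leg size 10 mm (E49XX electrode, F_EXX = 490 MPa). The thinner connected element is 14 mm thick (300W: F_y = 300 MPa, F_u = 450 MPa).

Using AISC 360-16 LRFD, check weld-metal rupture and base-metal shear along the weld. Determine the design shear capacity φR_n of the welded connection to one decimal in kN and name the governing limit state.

Weld metal: throat = 0.707×10 = 7.07 mm, L = 2×158 = 316 mm. φR_n = 0.75 × 0.6 × 490 × 7.07 × 316 = 492.6 kN.
Base metal shear (14 mm plate): yield φR_n = 1.0×0.6×300×14×316 = 796.3 kN; rupture φR_n = 0.75×0.6×450×14×316 = 895.9 kN; take 796.3 kN (yield).
Governing: min(492.6, 796.3) = 492.6 kN → weld metal.

492.6 kN (weld metal governs)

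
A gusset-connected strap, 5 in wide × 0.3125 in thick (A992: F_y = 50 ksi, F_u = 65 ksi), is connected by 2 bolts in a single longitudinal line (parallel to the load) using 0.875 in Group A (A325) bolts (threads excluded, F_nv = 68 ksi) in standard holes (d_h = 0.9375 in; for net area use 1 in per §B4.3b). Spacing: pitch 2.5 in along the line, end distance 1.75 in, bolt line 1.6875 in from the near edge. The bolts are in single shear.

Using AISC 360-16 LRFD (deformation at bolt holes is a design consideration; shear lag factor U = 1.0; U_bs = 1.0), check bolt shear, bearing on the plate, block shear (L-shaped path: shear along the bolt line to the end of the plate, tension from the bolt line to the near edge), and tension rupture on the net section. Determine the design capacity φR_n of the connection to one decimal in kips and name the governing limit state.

Bolt shear: A_b = π(0.875)²/4 = 0.60132 in². φR_n = 0.75 × 68 × 0.60132 × 2 × 1 = 61.3 kips.
Bearing (0.3125 in plate, F_u = 65 ksi): end bolts L_c = 1.75 − 0.9375/2 = 1.28125, R_n = min(1.2×1.28125×0.3125×65, 2.4×0.875×0.3125×65) = 31.23 kips/bolt; interior L_c = 2.5 − 0.9375 = 1.5625, R_n = 38.086 kips/bolt. φR_n = 0.75 × (1×31.23 + 1×38.086) = 52.0 kips.
Block shear: shear path 1×[1.75+1×2.5] = 1×4.25 in, A_gv = 1.3281, A_nv = 1×(4.25 − 1.5×1)×0.3125 = 0.85938 in²; tension to near edge: (1.6875 − 0.5×1)×0.3125 = 0.37109 in². R_n = min(0.6×65×0.85938, 0.6×50×1.3281) + 1.0×65×0.37109 = min(33.516, 39.843) + 24.121 = 57.637 kips. φR_n = 0.75 × 57.637 = 43.2 kips.
Tension rupture (net): A_n = (5 − 1×1)×0.3125 = 1.25 in² (U = 1.0, A_e = A_n). φR_n = 0.75 × 65 × 1.25 = 60.9 kips.
Governing: min(61.3, 52.0, 43.2, 60.9) = 43.2 kips → block shear.

43.2 kips (block shear governs)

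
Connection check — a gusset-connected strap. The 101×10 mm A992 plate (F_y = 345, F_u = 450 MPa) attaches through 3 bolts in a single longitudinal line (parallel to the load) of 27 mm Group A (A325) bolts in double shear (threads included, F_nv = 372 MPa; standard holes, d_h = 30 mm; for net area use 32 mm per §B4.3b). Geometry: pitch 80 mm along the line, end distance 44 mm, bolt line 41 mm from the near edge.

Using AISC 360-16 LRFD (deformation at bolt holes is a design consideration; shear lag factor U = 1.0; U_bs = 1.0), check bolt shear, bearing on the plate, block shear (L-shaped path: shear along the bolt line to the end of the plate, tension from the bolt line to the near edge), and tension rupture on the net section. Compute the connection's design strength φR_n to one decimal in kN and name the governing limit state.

Bolt shear: A_b = π(27)²/4 = 572.56 mm². φR_n = 0.75 × 372 × 572.56 × 3 × 2 = 958.5 kN.
Bearing (10 mm plate, F_u = 450 MPa): end bolts L_c = 44 − 30/2 = 29, R_n = min(1.2×29×10×450, 2.4×27×10×450) = 156.6 kN/bolt; interior L_c = 80 − 30 = 50, R_n = 270 kN/bolt. φR_n = 0.75 × (1×156.6 + 2×270) = 522.5 kN.
Block shear: shear path 1×[44+2×80] = 1×204 mm, A_gv = 2040, A_nv = 1×(204 − 2.5×32)×10 = 1240 mm²; tension to near edge: (41 − 0.5×32)×10 = 250 mm². R_n = min(0.6×450×1240, 0.6×345×2040) + 1.0×450×250 = min(334.8, 422.28) + 112.5 = 447.3 kN. φR_n = 0.75 × 447.3 = 335.5 kN.
Tension rupture (net): A_n = (101 − 1×32)×10 = 690 mm² (U = 1.0, A_e = A_n). φR_n = 0.75 × 450 × 690 = 232.9 kN.
Governing: min(958.5, 522.5, 335.5, 232.9) = 232.9 kN → net-section rupture.

232.9 kN (net-section rupture governs)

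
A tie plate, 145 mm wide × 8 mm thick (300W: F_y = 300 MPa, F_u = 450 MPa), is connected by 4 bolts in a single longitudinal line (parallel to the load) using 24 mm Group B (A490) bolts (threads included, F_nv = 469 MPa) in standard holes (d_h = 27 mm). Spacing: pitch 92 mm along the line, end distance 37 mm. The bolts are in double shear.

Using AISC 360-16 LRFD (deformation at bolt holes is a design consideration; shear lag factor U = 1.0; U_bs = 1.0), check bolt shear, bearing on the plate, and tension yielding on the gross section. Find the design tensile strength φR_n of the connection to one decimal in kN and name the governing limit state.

313.2 kN (gross-section yield governs)

Bolt shear: A_b = π(24)²/4 = 452.39 mm². φR_n = 0.75 × 469 × 452.39 × 4 × 2 = 1273.0 kN.
Bearing (8 mm plate, F_u = 450 MPa): end bolts L_c = 37 − 27/2 = 23.5, R_n = min(1.2×23.5×8×450, 2.4×24×8×450) = 101.52 kN/bolt; interior L_c = 92 − 27 = 65, R_n = 207.36 kN/bolt. φR_n = 0.75 × (1×101.52 + 3×207.36) = 542.7 kN.
Tension yield (gross): A_g = 145×8 = 1160 mm². φR_n = 0.90 × 300 × 1160 = 313.2 kN.
Governing: min(1273.0, 542.7, 313.2) = 313.2 kN → gross-section yield.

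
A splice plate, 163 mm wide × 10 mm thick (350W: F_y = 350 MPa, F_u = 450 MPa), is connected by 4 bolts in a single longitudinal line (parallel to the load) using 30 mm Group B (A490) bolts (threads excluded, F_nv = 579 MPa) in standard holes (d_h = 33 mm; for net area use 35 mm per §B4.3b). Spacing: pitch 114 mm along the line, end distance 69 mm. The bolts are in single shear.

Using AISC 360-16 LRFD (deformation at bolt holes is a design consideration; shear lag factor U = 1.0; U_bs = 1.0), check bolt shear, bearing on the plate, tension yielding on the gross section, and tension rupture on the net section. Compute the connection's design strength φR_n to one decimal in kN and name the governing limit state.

432.0 kN (net-section rupture governs)

Bolt shear: A_b = π(30)²/4 = 706.86 mm². φR_n = 0.75 × 579 × 706.86 × 4 × 1 = 1227.8 kN.
Bearing (10 mm plate, F_u = 450 MPa): end bolts L_c = 69 − 33/2 = 52.5, R_n = min(1.2×52.5×10×450, 2.4×30×10×450) = 283.5 kN/bolt; interior L_c = 114 − 33 = 81, R_n = 324 kN/bolt. φR_n = 0.75 × (1×283.5 + 3×324) = 941.6 kN.
Tension yield (gross): A_g = 163×10 = 1630 mm². φR_n = 0.90 × 350 × 1630 = 513.5 kN.
Tension rupture (net): A_n = (163 − 1×35)×10 = 1280 mm² (U = 1.0, A_e = A_n). φR_n = 0.75 × 450 × 1280 = 432.0 kN.
Governing: min(1227.8, 941.6, 513.5, 432.0) = 432.0 kN → net-section rupture.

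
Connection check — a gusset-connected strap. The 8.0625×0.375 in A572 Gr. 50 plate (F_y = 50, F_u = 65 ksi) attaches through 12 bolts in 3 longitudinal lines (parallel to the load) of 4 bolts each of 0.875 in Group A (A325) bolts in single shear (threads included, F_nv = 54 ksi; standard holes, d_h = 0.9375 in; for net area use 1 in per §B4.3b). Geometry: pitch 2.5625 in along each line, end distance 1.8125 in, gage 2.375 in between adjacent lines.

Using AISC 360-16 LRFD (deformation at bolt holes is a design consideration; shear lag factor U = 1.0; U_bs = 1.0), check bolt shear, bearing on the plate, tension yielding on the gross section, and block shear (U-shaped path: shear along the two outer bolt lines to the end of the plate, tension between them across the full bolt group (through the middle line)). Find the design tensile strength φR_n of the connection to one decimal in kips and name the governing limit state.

Bolt shear: A_b = π(0.875)²/4 = 0.60132 in². φR_n = 0.75 × 54 × 0.60132 × 12 × 1 = 292.2 kips.
Bearing (0.375 in plate, F_u = 65 ksi): end bolts L_c = 1.8125 − 0.9375/2 = 1.34375, R_n = min(1.2×1.34375×0.375×65, 2.4×0.875×0.375×65) = 39.305 kips/bolt; interior L_c = 2.5625 − 0.9375 = 1.625, R_n = 47.531 kips/bolt. φR_n = 0.75 × (3×39.305 + 9×47.531) = 409.3 kips.
Tension yield (gross): A_g = 8.0625×0.375 = 3.0234 in². φR_n = 0.90 × 50 × 3.0234 = 136.1 kips.
Block shear: shear path 2×[1.8125+3×2.5625] = 2×9.5 in, A_gv = 7.125, A_nv = 2×(9.5 − 3.5×1)×0.375 = 4.5 in²; tension across gage: (4.75 − 2×1)×0.375 = 1.0313 in². R_n = min(0.6×65×4.5, 0.6×50×7.125) + 1.0×65×1.0313 = min(175.5, 213.75) + 67.035 = 242.54 kips. φR_n = 0.75 × 242.54 = 181.9 kips.
Governing: min(292.2, 409.3, 136.1, 181.9) = 136.1 kips → gross-section yield.

136.1 kips (gross-section yield governs)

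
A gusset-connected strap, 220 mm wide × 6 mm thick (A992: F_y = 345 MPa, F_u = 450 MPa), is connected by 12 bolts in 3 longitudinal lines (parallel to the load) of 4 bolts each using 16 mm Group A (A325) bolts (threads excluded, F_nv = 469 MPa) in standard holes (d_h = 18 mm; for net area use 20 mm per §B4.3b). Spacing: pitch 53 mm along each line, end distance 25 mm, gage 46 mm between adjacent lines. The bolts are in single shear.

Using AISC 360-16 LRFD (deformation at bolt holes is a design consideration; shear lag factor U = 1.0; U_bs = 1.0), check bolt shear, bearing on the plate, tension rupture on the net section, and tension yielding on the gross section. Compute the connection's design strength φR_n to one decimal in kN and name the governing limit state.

324.0 kN (net-section rupture governs)

Bolt shear: A_b = π(16)²/4 = 201.06 mm². φR_n = 0.75 × 469 × 201.06 × 12 × 1 = 848.7 kN.
Bearing (6 mm plate, F_u = 450 MPa): end bolts L_c = 25 − 18/2 = 16, R_n = min(1.2×16×6×450, 2.4×16×6×450) = 51.84 kN/bolt; interior L_c = 53 − 18 = 35, R_n = 103.68 kN/bolt. φR_n = 0.75 × (3×51.84 + 9×103.68) = 816.5 kN.
Tension rupture (net): A_n = (220 − 3×20)×6 = 960 mm² (U = 1.0, A_e = A_n). φR_n = 0.75 × 450 × 960 = 324.0 kN.
Tension yield (gross): A_g = 220×6 = 1320 mm². φR_n = 0.90 × 345 × 1320 = 409.9 kN.
Governing: min(848.7, 816.5, 324.0, 409.9) = 324.0 kN → net-section rupture.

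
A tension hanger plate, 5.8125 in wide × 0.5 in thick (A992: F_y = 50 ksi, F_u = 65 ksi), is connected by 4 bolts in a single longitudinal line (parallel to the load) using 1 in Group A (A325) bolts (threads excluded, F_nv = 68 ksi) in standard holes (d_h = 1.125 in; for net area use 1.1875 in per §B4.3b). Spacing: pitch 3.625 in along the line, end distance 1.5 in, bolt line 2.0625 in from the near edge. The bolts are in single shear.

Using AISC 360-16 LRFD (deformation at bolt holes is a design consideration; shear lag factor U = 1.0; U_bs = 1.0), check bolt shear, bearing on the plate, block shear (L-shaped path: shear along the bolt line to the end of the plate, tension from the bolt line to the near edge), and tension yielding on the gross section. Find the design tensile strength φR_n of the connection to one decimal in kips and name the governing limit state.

Bolt shear: A_b = π(1)²/4 = 0.7854 in². φR_n = 0.75 × 68 × 0.7854 × 4 × 1 = 160.2 kips.
Bearing (0.5 in plate, F_u = 65 ksi): end bolts L_c = 1.5 − 1.125/2 = 0.9375, R_n = min(1.2×0.9375×0.5×65, 2.4×1×0.5×65) = 36.563 kips/bolt; interior L_c = 3.625 − 1.125 = 2.5, R_n = 78 kips/bolt. φR_n = 0.75 × (1×36.563 + 3×78) = 202.9 kips.
Block shear: shear path 1×[1.5+3×3.625] = 1×12.375 in, A_gv = 6.1875, A_nv = 1×(12.375 − 3.5×1.1875)×0.5 = 4.1094 in²; tension to near edge: (2.0625 − 0.5×1.1875)×0.5 = 0.73438 in². R_n = min(0.6×65×4.1094, 0.6×50×6.1875) + 1.0×65×0.73438 = min(160.27, 185.63) + 47.735 = 208.01 kips. φR_n = 0.75 × 208.01 = 156.0 kips.
Tension yield (gross): A_g = 5.8125×0.5 = 2.9063 in². φR_n = 0.90 × 50 × 2.9063 = 130.8 kips.
Governing: min(160.2, 202.9, 156.0, 130.8) = 130.8 kips → gross-section yield.

130.8 kips (gross-section yield governs)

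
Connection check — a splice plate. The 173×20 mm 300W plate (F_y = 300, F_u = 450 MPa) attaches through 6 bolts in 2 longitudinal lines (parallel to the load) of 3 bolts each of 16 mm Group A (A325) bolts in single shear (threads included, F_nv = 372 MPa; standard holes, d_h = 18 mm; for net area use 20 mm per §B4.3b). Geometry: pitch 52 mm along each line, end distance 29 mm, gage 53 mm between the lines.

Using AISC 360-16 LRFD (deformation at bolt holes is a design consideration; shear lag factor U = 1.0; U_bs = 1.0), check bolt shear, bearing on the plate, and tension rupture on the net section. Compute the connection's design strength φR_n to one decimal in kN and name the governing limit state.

336.6 kN (bolt shear governs)

Bolt shear: A_b = π(16)²/4 = 201.06 mm². φR_n = 0.75 × 372 × 201.06 × 6 × 1 = 336.6 kN.
Bearing (20 mm plate, F_u = 450 MPa): end bolts L_c = 29 − 18/2 = 20, R_n = min(1.2×20×20×450, 2.4×16×20×450) = 216 kN/bolt; interior L_c = 52 − 18 = 34, R_n = 345.6 kN/bolt. φR_n = 0.75 × (2×216 + 4×345.6) = 1360.8 kN.
Tension rupture (net): A_n = (173 − 2×20)×20 = 2660 mm² (U = 1.0, A_e = A_n). φR_n = 0.75 × 450 × 2660 = 897.8 kN.
Governing: min(336.6, 1360.8, 897.8) = 336.6 kN → bolt shear.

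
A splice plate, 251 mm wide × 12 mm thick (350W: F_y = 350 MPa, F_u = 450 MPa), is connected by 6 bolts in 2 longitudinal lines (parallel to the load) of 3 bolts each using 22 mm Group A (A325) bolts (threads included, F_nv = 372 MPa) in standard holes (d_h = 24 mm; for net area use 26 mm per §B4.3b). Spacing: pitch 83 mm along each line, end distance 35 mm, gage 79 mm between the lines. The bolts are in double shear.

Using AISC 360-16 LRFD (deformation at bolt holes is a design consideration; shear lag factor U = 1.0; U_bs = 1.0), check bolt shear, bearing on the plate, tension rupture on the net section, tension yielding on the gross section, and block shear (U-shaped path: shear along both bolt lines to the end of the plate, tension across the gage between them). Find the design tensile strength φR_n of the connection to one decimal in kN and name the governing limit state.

806.0 kN (net-section rupture governs)

Bolt shear: A_b = π(22)²/4 = 380.13 mm². φR_n = 0.75 × 372 × 380.13 × 6 × 2 = 1272.7 kN.
Bearing (12 mm plate, F_u = 450 MPa): end bolts L_c = 35 − 24/2 = 23, R_n = min(1.2×23×12×450, 2.4×22×12×450) = 149.04 kN/bolt; interior L_c = 83 − 24 = 59, R_n = 285.12 kN/bolt. φR_n = 0.75 × (2×149.04 + 4×285.12) = 1078.9 kN.
Tension rupture (net): A_n = (251 − 2×26)×12 = 2388 mm² (U = 1.0, A_e = A_n). φR_n = 0.75 × 450 × 2388 = 806.0 kN.
Tension yield (gross): A_g = 251×12 = 3012 mm². φR_n = 0.90 × 350 × 3012 = 948.8 kN.
Block shear: shear path 2×[35+2×83] = 2×201 mm, A_gv = 4824, A_nv = 2×(201 − 2.5×26)×12 = 3264 mm²; tension across gage: (79 − 1×26)×12 = 636 mm². R_n = min(0.6×450×3264, 0.6×350×4824) + 1.0×450×636 = min(881.28, 1013) + 286.2 = 1167.5 kN. φR_n = 0.75 × 1167.5 = 875.6 kN.
Governing: min(1272.7, 1078.9, 806.0, 948.8, 875.6) = 806.0 kN → net-section rupture.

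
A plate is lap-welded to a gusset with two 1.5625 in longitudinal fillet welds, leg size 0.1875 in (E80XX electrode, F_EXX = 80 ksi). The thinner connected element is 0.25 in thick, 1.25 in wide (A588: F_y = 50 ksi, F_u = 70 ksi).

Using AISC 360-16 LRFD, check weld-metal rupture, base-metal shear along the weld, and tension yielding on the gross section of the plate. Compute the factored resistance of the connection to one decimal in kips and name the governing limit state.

Weld metal: throat = 0.707×0.1875 = 0.13256 in, L = 2×1.5625 = 3.125 in. φR_n = 0.75 × 0.6 × 80 × 0.13256 × 3.125 = 14.9 kips.
Base metal shear (0.25 in plate): yield φR_n = 1.0×0.6×50×0.25×3.125 = 23.4 kips; rupture φR_n = 0.75×0.6×70×0.25×3.125 = 24.6 kips; take 23.4 kips (yield).
Tension yield (gross): A_g = 1.25×0.25 = 0.3125 in². φR_n = 0.90 × 50 × 0.3125 = 14.1 kips.
Governing: min(14.9, 23.4, 14.1) = 14.1 kips → gross-section yield.

14.1 kips (gross-section yield governs)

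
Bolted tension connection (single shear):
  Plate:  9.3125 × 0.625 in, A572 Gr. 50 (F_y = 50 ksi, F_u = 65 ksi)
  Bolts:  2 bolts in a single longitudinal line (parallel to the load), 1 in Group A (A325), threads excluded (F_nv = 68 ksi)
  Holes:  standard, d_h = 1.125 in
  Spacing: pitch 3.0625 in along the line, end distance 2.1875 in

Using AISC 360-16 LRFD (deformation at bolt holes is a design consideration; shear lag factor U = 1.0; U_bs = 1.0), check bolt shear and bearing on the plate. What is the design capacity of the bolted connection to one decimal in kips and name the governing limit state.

80.1 kips (bolt shear governs)

Bolt shear: A_b = π(1)²/4 = 0.7854 in². φR_n = 0.75 × 68 × 0.7854 × 2 × 1 = 80.1 kips.
Bearing (0.625 in plate, F_u = 65 ksi): end bolts L_c = 2.1875 − 1.125/2 = 1.625, R_n = min(1.2×1.625×0.625×65, 2.4×1×0.625×65) = 79.219 kips/bolt; interior L_c = 3.0625 − 1.125 = 1.9375, R_n = 94.453 kips/bolt. φR_n = 0.75 × (1×79.219 + 1×94.453) = 130.3 kips.
Governing: min(80.1, 130.3) = 80.1 kips → bolt shear.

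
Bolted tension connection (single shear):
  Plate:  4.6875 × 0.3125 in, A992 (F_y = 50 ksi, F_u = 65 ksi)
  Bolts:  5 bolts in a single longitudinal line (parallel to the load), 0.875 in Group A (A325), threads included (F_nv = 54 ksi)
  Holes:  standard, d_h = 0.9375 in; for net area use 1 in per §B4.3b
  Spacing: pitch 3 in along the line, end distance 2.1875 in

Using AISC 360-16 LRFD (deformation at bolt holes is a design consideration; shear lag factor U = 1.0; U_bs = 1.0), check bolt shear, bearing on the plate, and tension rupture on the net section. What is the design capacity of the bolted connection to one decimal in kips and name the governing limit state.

Bolt shear: A_b = π(0.875)²/4 = 0.60132 in². φR_n = 0.75 × 54 × 0.60132 × 5 × 1 = 121.8 kips.
Bearing (0.3125 in plate, F_u = 65 ksi): end bolts L_c = 2.1875 − 0.9375/2 = 1.71875, R_n = min(1.2×1.71875×0.3125×65, 2.4×0.875×0.3125×65) = 41.895 kips/bolt; interior L_c = 3 − 0.9375 = 2.0625, R_n = 42.656 kips/bolt. φR_n = 0.75 × (1×41.895 + 4×42.656) = 159.4 kips.
Tension rupture (net): A_n = (4.6875 − 1×1)×0.3125 = 1.1523 in² (U = 1.0, A_e = A_n). φR_n = 0.75 × 65 × 1.1523 = 56.2 kips.
Governing: min(121.8, 159.4, 56.2) = 56.2 kips → net-section rupture.

56.2 kips (net-section rupture governs)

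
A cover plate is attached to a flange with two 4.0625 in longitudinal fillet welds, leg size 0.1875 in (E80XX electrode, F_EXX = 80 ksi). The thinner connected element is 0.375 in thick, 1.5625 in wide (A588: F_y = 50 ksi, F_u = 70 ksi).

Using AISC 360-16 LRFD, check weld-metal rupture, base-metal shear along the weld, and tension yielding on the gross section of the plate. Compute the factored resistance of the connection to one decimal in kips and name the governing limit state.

26.4 kips (gross-section yield governs)

Weld metal: throat = 0.707×0.1875 = 0.13256 in, L = 2×4.0625 = 8.125 in. φR_n = 0.75 × 0.6 × 80 × 0.13256 × 8.125 = 38.8 kips.
Base metal shear (0.375 in plate): yield φR_n = 1.0×0.6×50×0.375×8.125 = 91.4 kips; rupture φR_n = 0.75×0.6×70×0.375×8.125 = 96.0 kips; take 91.4 kips (yield).
Tension yield (gross): A_g = 1.5625×0.375 = 0.58594 in². φR_n = 0.90 × 50 × 0.58594 = 26.4 kips.
Governing: min(38.8, 91.4, 26.4) = 26.4 kips → gross-section yield.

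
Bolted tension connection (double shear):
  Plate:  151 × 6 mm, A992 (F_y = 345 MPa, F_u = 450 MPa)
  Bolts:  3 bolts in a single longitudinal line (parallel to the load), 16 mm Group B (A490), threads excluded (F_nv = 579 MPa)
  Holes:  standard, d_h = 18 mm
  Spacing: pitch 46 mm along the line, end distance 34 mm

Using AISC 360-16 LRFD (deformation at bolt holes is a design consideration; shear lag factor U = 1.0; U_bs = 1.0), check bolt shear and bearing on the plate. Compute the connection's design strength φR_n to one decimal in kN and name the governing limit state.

Bolt shear: A_b = π(16)²/4 = 201.06 mm². φR_n = 0.75 × 579 × 201.06 × 3 × 2 = 523.9 kN.
Bearing (6 mm plate, F_u = 450 MPa): end bolts L_c = 34 − 18/2 = 25, R_n = min(1.2×25×6×450, 2.4×16×6×450) = 81 kN/bolt; interior L_c = 46 − 18 = 28, R_n = 90.72 kN/bolt. φR_n = 0.75 × (1×81 + 2×90.72) = 196.8 kN.
Governing: min(523.9, 196.8) = 196.8 kN → bearing.

196.8 kN (bearing governs)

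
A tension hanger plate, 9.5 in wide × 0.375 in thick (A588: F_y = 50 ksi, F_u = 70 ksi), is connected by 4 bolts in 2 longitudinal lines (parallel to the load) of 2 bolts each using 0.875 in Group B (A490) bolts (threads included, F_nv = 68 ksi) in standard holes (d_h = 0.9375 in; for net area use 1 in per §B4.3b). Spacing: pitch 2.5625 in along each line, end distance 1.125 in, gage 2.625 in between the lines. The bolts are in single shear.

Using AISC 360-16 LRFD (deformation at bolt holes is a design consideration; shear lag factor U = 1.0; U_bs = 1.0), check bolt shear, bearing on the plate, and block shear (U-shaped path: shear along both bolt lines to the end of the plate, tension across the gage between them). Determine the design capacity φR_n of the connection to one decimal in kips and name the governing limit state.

83.7 kips (block shear governs)

Bolt shear: A_b = π(0.875)²/4 = 0.60132 in². φR_n = 0.75 × 68 × 0.60132 × 4 × 1 = 122.7 kips.
Bearing (0.375 in plate, F_u = 70 ksi): end bolts L_c = 1.125 − 0.9375/2 = 0.65625, R_n = min(1.2×0.65625×0.375×70, 2.4×0.875×0.375×70) = 20.672 kips/bolt; interior L_c = 2.5625 − 0.9375 = 1.625, R_n = 51.188 kips/bolt. φR_n = 0.75 × (2×20.672 + 2×51.188) = 107.8 kips.
Block shear: shear path 2×[1.125+1×2.5625] = 2×3.6875 in, A_gv = 2.7656, A_nv = 2×(3.6875 − 1.5×1)×0.375 = 1.6406 in²; tension across gage: (2.625 − 1×1)×0.375 = 0.60938 in². R_n = min(0.6×70×1.6406, 0.6×50×2.7656) + 1.0×70×0.60938 = min(68.905, 82.968) + 42.657 = 111.56 kips. φR_n = 0.75 × 111.56 = 83.7 kips.
Governing: min(122.7, 107.8, 83.7) = 83.7 kips → block shear.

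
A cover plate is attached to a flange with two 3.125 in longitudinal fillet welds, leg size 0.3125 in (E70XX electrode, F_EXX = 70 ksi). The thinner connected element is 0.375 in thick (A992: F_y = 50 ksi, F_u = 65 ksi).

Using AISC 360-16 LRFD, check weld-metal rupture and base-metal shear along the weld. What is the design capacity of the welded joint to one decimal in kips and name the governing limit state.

Weld metal: throat = 0.707×0.3125 = 0.22094 in, L = 2×3.125 = 6.25 in. φR_n = 0.75 × 0.6 × 70 × 0.22094 × 6.25 = 43.5 kips.
Base metal shear (0.375 in plate): yield φR_n = 1.0×0.6×50×0.375×6.25 = 70.3 kips; rupture φR_n = 0.75×0.6×65×0.375×6.25 = 68.6 kips; take 68.6 kips (rupture).
Governing: min(43.5, 68.6) = 43.5 kips → weld metal.

43.5 kips (weld metal governs)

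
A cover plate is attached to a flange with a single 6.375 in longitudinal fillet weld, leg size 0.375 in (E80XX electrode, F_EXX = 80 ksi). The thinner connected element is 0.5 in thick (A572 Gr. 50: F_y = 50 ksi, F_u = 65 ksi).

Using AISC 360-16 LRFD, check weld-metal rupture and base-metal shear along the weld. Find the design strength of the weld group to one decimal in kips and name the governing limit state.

Weld metal: throat = 0.707×0.375 = 0.26513 in, L = 6.375 in. φR_n = 0.75 × 0.6 × 80 × 0.26513 × 6.375 = 60.8 kips.
Base metal shear (0.5 in plate): yield φR_n = 1.0×0.6×50×0.5×6.375 = 95.6 kips; rupture φR_n = 0.75×0.6×65×0.5×6.375 = 93.2 kips; take 93.2 kips (rupture).
Governing: min(60.8, 93.2) = 60.8 kips → weld metal.

60.8 kips (weld metal governs)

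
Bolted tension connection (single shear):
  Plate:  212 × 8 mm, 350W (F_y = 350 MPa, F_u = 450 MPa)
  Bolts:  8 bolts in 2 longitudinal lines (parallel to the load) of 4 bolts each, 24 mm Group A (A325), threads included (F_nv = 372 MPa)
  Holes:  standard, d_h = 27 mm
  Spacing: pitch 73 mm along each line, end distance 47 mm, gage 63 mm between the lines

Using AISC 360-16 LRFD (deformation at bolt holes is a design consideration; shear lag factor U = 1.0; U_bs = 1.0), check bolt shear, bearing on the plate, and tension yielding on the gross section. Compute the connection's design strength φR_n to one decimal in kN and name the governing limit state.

534.2 kN (gross-section yield governs)

Bolt shear: A_b = π(24)²/4 = 452.39 mm². φR_n = 0.75 × 372 × 452.39 × 8 × 1 = 1009.7 kN.
Bearing (8 mm plate, F_u = 450 MPa): end bolts L_c = 47 − 27/2 = 33.5, R_n = min(1.2×33.5×8×450, 2.4×24×8×450) = 144.72 kN/bolt; interior L_c = 73 − 27 = 46, R_n = 198.72 kN/bolt. φR_n = 0.75 × (2×144.72 + 6×198.72) = 1111.3 kN.
Tension yield (gross): A_g = 212×8 = 1696 mm². φR_n = 0.90 × 350 × 1696 = 534.2 kN.
Governing: min(1009.7, 1111.3, 534.2) = 534.2 kN → gross-section yield.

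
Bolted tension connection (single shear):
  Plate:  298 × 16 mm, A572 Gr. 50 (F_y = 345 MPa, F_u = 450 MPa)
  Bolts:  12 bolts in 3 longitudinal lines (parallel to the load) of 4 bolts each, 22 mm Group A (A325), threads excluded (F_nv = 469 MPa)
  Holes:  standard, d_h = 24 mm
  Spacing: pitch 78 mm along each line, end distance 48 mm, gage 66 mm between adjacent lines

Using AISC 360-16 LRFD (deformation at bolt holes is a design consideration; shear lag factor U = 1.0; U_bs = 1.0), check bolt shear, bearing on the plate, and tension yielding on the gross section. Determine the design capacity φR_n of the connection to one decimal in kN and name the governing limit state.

1480.5 kN (gross-section yield governs)

Bolt shear: A_b = π(22)²/4 = 380.13 mm². φR_n = 0.75 × 469 × 380.13 × 12 × 1 = 1604.5 kN.
Bearing (16 mm plate, F_u = 450 MPa): end bolts L_c = 48 − 24/2 = 36, R_n = min(1.2×36×16×450, 2.4×22×16×450) = 311.04 kN/bolt; interior L_c = 78 − 24 = 54, R_n = 380.16 kN/bolt. φR_n = 0.75 × (3×311.04 + 9×380.16) = 3265.9 kN.
Tension yield (gross): A_g = 298×16 = 4768 mm². φR_n = 0.90 × 345 × 4768 = 1480.5 kN.
Governing: min(1604.5, 3265.9, 1480.5) = 1480.5 kN → gross-section yield.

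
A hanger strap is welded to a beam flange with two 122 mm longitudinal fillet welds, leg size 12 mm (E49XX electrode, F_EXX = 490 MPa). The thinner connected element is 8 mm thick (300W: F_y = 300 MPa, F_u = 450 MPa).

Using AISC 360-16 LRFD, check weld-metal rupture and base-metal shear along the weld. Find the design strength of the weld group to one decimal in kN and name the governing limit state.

Weld metal: throat = 0.707×12 = 8.484 mm, L = 2×122 = 244 mm. φR_n = 0.75 × 0.6 × 490 × 8.484 × 244 = 456.5 kN.
Base metal shear (8 mm plate): yield φR_n = 1.0×0.6×300×8×244 = 351.4 kN; rupture φR_n = 0.75×0.6×450×8×244 = 395.3 kN; take 351.4 kN (yield).
Governing: min(456.5, 351.4) = 351.4 kN → base-metal shear.

351.4 kN (base-metal shear governs)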